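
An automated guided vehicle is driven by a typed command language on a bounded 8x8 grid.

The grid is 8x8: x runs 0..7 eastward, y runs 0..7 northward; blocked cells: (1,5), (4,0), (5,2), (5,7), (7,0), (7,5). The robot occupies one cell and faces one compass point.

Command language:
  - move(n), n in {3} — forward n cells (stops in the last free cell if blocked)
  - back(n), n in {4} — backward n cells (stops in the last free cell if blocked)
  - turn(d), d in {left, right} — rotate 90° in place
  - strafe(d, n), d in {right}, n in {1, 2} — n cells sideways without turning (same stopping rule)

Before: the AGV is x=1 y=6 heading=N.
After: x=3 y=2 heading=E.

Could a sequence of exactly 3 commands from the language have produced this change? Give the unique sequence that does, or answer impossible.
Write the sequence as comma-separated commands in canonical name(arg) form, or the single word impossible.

key: cell and facing (now E) both changed — the 3 commands mix motion and turning
begin: x=1 y=6 heading=N
1. strafe(right, 2) → x=3 y=6 heading=N
2. back(4) → x=3 y=2 heading=N
3. turn(right) → x=3 y=2 heading=E
all 216 alternatives checked — unique.

strafe(right, 2), back(4), turn(right)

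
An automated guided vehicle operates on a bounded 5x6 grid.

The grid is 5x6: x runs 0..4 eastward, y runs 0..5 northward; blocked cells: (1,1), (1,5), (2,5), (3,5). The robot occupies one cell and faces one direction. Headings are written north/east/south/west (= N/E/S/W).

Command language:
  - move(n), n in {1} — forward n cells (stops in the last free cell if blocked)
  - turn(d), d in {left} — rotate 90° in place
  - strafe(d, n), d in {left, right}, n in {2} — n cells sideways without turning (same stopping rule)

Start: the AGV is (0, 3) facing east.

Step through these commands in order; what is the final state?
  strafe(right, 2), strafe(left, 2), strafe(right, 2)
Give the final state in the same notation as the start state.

initial: (0, 3) facing east
[1] after strafe(right, 2): (0, 1) facing east
[2] after strafe(left, 2): (0, 3) facing east
[3] after strafe(right, 2): (0, 1) facing east

(0, 1) facing east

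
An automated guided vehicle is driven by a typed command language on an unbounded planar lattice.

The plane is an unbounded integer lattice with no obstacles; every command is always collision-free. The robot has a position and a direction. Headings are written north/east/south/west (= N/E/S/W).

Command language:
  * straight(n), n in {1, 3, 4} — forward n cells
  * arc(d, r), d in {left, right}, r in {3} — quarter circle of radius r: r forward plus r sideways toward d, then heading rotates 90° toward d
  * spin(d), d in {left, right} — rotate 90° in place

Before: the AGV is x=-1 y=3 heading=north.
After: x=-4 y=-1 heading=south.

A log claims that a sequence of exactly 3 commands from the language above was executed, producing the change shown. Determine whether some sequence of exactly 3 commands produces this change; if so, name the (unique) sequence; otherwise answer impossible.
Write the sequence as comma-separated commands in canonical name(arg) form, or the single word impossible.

spin(left), arc(left, 3), straight(1)

key: order matters: swapping spin(left) and straight(1) lands elsewhere
from: x=-1 y=3 heading=north
[1] after spin(left): x=-1 y=3 heading=west
[2] after arc(left, 3): x=-4 y=0 heading=south
[3] after straight(1): x=-4 y=-1 heading=south
no other 3-command option fits: unique.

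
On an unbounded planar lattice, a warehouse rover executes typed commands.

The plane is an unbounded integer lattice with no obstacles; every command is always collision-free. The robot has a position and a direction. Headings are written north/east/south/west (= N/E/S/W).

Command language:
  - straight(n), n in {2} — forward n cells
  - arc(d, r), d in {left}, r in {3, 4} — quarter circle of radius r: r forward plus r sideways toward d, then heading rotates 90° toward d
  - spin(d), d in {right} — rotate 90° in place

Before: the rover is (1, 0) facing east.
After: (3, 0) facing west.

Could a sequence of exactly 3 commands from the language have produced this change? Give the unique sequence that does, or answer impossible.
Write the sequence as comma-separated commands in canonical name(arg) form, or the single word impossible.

key: position moved to (3,0) AND the heading swung to W — translation plus rotation needed
initial: (1, 0) facing east
step 1 (straight(2)): (3, 0) facing east
step 2 (spin(right)): (3, 0) facing south
step 3 (spin(right)): (3, 0) facing west
no rival 3-sequence matches.

straight(2), spin(right), spin(right)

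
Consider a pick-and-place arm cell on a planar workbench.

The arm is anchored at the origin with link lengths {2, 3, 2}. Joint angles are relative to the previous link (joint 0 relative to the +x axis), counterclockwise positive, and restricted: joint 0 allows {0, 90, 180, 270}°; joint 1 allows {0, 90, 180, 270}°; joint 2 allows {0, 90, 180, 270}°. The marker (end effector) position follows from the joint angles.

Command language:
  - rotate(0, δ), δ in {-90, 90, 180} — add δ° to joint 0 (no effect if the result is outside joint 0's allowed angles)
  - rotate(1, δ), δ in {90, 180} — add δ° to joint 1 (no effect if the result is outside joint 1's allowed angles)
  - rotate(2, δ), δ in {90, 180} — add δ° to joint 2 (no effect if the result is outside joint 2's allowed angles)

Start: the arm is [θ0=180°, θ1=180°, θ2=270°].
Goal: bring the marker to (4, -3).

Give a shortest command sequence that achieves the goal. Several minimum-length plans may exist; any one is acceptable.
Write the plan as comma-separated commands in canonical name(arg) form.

from: [θ0=180°, θ1=180°, θ2=270°]
1. rotate(2, 180) → [θ0=180°, θ1=180°, θ2=90°]
2. rotate(0, 180) → [θ0=0°, θ1=180°, θ2=90°]
3. rotate(1, 90) → [θ0=0°, θ1=270°, θ2=90°]
nothing shorter than 3 reaches the goal.

rotate(2, 180), rotate(0, 180), rotate(1, 90)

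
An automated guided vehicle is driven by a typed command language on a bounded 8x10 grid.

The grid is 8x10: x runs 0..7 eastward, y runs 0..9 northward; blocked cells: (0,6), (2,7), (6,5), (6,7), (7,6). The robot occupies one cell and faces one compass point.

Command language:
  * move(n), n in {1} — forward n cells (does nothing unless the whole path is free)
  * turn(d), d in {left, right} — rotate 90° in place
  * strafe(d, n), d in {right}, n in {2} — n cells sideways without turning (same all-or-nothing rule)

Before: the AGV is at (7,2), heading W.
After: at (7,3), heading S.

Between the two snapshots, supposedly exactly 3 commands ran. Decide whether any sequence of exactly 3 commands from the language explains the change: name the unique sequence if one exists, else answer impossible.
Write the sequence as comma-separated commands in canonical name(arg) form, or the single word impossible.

strafe(right, 2), turn(left), move(1)

key: cell and facing (now S) both changed — the 3 commands mix motion and turning
from: at (7,2), heading W
[1] after strafe(right, 2): at (7,4), heading W
[2] after turn(left): at (7,4), heading S
[3] after move(1): at (7,3), heading S
uniquely the one of 64 3-step routes that fits.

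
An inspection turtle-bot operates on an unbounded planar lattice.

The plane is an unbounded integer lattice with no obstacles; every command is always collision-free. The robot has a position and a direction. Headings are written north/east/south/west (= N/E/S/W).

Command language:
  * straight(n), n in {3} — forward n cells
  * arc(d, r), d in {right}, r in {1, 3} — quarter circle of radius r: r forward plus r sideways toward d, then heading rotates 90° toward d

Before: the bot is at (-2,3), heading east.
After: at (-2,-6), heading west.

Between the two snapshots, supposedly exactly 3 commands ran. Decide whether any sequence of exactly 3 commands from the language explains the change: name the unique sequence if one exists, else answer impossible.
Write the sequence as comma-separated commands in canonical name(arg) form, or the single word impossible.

key: position moved to (-2,-6) AND the heading swung to W — translation plus rotation needed
from: at (-2,3), heading east
[1] after arc(right, 3): at (1,0), heading south
[2] after straight(3): at (1,-3), heading south
[3] after arc(right, 3): at (-2,-6), heading west
all 27 alternatives checked — unique.

arc(right, 3), straight(3), arc(right, 3)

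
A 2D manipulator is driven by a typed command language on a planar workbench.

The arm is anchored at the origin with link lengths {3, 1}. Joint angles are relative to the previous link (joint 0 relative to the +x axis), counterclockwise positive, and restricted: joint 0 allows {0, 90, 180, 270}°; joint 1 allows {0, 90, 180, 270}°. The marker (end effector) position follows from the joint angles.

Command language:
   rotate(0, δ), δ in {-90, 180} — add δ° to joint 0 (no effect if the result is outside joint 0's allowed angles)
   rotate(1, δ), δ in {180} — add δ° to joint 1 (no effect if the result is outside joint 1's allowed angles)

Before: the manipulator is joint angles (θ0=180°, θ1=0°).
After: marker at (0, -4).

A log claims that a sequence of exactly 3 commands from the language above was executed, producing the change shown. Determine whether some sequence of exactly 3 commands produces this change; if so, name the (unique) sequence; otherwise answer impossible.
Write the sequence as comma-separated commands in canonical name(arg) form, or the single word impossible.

rotate(0, -90), rotate(0, -90), rotate(0, -90)

start: joint angles (θ0=180°, θ1=0°)
step 1 (rotate(0, -90)): joint angles (θ0=90°, θ1=0°)
step 2 (rotate(0, -90)): joint angles (θ0=0°, θ1=0°)
step 3 (rotate(0, -90)): joint angles (θ0=270°, θ1=0°)
no other 3-command option fits: unique.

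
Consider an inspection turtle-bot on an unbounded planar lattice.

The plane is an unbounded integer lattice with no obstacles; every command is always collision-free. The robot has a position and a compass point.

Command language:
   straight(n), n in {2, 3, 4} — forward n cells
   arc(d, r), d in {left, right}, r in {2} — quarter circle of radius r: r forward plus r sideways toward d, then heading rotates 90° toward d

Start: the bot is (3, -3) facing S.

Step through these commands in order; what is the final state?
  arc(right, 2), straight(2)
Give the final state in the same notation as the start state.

(-1, -5) facing W

begin: (3, -3) facing S
step 1 (arc(right, 2)): (1, -5) facing W
step 2 (straight(2)): (-1, -5) facing W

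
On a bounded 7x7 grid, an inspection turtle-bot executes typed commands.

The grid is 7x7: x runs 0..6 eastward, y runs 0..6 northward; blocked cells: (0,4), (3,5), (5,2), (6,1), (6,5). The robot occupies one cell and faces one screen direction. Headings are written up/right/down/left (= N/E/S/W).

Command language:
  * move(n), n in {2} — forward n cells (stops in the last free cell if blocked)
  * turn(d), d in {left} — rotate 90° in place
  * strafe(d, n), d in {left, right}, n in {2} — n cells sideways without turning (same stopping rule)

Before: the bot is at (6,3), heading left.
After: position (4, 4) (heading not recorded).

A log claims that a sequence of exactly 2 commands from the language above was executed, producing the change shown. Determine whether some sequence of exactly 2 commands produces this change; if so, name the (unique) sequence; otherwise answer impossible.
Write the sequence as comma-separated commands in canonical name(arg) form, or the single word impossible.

key: strafe(right, 2) is stopped early by the blocked cell at (6,5)
t0: at (6,3), heading left
[1] after strafe(right, 2): at (6,4), heading left
[2] after move(2): at (4,4), heading left
uniquely the one of 16 2-step routes that fits.

strafe(right, 2), move(2)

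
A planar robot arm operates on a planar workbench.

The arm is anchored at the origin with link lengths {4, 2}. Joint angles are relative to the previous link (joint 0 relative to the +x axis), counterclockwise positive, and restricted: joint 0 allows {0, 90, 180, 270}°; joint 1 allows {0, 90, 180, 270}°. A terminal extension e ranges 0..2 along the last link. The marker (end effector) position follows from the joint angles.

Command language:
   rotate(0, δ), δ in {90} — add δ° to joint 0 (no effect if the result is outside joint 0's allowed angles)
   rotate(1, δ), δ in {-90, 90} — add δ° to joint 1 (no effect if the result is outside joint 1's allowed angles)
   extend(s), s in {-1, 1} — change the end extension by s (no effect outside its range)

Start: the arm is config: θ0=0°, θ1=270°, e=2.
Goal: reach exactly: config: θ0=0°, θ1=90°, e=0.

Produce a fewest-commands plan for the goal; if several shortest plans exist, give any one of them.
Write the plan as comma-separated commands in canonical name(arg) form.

begin: config: θ0=0°, θ1=270°, e=2
1. rotate(1, 90) → config: θ0=0°, θ1=0°, e=2
2. rotate(1, 90) → config: θ0=0°, θ1=90°, e=2
3. extend(-1) → config: θ0=0°, θ1=90°, e=1
4. extend(-1) → config: θ0=0°, θ1=90°, e=0
nothing shorter than 4 reaches the goal.

rotate(1, 90), rotate(1, 90), extend(-1), extend(-1)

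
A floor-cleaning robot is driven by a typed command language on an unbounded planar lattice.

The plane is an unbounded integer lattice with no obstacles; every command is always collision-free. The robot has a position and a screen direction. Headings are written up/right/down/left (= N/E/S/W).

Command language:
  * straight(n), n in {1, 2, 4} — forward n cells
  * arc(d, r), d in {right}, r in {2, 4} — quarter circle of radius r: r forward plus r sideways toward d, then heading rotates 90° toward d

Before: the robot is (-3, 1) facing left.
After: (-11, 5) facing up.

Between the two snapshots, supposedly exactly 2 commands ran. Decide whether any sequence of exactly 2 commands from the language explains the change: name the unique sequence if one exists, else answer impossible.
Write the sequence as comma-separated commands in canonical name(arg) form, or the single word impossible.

straight(4), arc(right, 4)

key: cell and facing (now N) both changed — the 2 commands mix motion and turning
begin: (-3, 1) facing left
[1] after straight(4): (-7, 1) facing left
[2] after arc(right, 4): (-11, 5) facing up
all 25 alternatives checked — unique.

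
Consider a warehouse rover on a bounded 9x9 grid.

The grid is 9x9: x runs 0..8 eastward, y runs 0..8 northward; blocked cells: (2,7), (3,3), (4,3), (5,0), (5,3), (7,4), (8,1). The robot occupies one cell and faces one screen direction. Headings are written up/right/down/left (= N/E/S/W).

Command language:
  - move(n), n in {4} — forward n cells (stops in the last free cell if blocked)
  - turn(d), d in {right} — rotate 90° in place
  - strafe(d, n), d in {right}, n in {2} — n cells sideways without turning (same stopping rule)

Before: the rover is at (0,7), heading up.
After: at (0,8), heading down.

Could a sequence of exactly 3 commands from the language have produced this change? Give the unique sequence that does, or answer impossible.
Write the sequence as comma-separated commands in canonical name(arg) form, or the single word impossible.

key: move(4) runs into the grid edge before its full distance
begin: at (0,7), heading up
t=1 move(4) ⇒ at (0,8), heading up
t=2 turn(right) ⇒ at (0,8), heading right
t=3 turn(right) ⇒ at (0,8), heading down
all 27 alternatives checked — unique.

move(4), turn(right), turn(right)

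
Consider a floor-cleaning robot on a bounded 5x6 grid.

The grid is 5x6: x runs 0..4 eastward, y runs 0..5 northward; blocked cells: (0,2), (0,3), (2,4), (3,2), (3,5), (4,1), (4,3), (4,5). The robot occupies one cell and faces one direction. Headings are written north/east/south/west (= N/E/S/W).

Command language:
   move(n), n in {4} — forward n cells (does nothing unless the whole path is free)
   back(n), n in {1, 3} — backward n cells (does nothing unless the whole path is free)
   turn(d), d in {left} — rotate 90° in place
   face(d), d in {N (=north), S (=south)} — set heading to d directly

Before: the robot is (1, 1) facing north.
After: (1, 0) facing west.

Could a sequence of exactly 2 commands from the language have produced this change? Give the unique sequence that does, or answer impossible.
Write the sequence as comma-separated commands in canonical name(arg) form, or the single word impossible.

back(1), turn(left)

key: running turn(left) before back(1) would end elsewhere — order is forced
begin: (1, 1) facing north
1. back(1) → (1, 0) facing north
2. turn(left) → (1, 0) facing west
no rival 2-sequence matches.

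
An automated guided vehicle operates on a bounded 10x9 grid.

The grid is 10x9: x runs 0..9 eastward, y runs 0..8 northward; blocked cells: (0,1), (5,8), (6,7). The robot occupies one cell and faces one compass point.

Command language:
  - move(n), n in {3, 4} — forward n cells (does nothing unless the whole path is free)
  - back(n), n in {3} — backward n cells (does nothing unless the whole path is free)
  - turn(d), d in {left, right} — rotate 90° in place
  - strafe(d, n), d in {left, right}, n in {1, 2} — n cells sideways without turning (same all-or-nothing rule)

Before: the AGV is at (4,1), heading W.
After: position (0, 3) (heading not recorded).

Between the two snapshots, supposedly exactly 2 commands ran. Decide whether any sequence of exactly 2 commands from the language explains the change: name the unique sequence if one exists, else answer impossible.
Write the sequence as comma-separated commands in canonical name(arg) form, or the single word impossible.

strafe(right, 2), move(4)

key: running move(4) before strafe(right, 2) would end elsewhere — order is forced
from: at (4,1), heading W
1. strafe(right, 2) → at (4,3), heading W
2. move(4) → at (0,3), heading W
no other 2-command option fits: unique.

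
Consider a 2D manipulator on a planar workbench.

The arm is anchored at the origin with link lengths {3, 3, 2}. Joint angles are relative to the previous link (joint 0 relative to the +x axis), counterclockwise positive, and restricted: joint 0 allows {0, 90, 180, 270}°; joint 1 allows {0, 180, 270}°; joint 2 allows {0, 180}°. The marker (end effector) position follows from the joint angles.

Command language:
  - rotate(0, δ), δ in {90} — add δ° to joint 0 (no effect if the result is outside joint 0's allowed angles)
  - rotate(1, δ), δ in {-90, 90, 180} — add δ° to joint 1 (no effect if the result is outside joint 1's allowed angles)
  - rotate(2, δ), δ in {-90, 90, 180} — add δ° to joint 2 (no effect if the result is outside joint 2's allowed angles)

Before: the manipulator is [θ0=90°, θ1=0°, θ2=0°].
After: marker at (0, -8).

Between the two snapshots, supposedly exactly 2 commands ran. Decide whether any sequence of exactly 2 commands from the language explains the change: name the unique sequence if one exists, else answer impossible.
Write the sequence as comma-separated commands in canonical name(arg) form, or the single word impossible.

rotate(0, 90), rotate(0, 90)

begin: [θ0=90°, θ1=0°, θ2=0°]
1. rotate(0, 90) → [θ0=180°, θ1=0°, θ2=0°]
2. rotate(0, 90) → [θ0=270°, θ1=0°, θ2=0°]
no rival 2-sequence matches.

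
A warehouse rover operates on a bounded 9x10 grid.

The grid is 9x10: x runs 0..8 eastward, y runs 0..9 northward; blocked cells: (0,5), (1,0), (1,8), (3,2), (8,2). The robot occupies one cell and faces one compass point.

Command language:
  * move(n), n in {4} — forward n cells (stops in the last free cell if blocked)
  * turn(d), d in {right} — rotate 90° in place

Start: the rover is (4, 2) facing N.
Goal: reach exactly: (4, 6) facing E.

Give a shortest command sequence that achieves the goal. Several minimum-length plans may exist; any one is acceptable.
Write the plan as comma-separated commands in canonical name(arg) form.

begin: (4, 2) facing N
1. move(4) → (4, 6) facing N
2. turn(right) → (4, 6) facing E
nothing shorter than 2 reaches the goal.

move(4), turn(right)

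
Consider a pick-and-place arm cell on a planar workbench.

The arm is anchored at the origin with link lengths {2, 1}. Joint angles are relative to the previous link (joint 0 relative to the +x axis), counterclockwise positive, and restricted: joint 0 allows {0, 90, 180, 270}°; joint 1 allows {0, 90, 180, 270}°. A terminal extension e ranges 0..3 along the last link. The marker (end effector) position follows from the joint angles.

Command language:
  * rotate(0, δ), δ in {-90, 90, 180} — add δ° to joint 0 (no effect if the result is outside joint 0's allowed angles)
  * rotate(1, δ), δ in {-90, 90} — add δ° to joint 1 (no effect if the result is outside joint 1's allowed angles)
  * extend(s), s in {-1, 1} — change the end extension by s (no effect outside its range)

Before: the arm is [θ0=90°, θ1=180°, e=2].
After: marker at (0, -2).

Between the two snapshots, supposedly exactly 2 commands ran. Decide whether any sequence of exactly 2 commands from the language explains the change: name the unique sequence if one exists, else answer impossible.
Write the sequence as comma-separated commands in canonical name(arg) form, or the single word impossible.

from: [θ0=90°, θ1=180°, e=2]
1. extend(1) → [θ0=90°, θ1=180°, e=3]
2. extend(1) → [θ0=90°, θ1=180°, e=3]
no other 2-command option fits: unique.

extend(1), extend(1)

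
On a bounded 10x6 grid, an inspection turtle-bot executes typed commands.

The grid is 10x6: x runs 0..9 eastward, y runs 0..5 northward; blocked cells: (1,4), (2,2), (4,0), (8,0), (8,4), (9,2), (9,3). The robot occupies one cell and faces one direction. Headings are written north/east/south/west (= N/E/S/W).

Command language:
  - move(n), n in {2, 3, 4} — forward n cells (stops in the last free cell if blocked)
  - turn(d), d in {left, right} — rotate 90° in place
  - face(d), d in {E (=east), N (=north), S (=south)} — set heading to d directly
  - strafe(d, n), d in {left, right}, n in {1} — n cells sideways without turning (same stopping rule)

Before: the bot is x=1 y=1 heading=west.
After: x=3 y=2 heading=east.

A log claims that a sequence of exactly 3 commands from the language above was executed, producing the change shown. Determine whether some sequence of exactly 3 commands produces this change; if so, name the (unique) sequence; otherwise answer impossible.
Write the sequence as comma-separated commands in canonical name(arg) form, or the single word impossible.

face(E), move(2), strafe(left, 1)

key: running strafe(left, 1) before face(E) would end elsewhere — order is forced
begin: x=1 y=1 heading=west
t=1 face(E) ⇒ x=1 y=1 heading=east
t=2 move(2) ⇒ x=3 y=1 heading=east
t=3 strafe(left, 1) ⇒ x=3 y=2 heading=east
all 1000 alternatives checked — unique.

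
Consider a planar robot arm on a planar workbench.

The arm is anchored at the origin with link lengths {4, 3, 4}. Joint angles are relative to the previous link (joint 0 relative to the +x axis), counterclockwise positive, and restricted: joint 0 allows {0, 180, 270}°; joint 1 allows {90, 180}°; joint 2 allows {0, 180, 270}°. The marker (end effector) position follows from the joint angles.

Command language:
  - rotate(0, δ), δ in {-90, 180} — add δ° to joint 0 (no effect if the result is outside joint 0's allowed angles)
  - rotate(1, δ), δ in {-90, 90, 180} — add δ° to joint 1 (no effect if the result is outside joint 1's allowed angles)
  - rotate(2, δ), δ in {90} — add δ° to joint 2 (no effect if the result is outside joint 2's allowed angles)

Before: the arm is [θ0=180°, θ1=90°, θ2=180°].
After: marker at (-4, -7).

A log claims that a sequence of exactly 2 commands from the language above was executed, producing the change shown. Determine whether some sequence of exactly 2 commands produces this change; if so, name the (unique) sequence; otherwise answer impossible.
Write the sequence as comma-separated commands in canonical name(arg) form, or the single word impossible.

start: [θ0=180°, θ1=90°, θ2=180°]
[1] after rotate(2, 90): [θ0=180°, θ1=90°, θ2=270°]
[2] after rotate(2, 90): [θ0=180°, θ1=90°, θ2=0°]
no other 2-command option fits: unique.

rotate(2, 90), rotate(2, 90)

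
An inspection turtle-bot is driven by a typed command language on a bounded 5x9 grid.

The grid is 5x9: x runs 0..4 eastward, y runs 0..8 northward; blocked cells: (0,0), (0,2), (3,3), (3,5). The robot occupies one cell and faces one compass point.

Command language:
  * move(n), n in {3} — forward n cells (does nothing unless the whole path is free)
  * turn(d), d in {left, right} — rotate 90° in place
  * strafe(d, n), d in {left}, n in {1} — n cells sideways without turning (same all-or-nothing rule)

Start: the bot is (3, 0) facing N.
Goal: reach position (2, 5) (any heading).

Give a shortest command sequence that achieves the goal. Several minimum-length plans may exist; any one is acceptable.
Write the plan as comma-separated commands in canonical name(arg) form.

strafe(left, 1), move(3), move(3), turn(left), strafe(left, 1)

t0: (3, 0) facing N
step 1 (strafe(left, 1)): (2, 0) facing N
step 2 (move(3)): (2, 3) facing N
step 3 (move(3)): (2, 6) facing N
step 4 (turn(left)): (2, 6) facing W
step 5 (strafe(left, 1)): (2, 5) facing W
no 4-step plan works, so 5 is optimal.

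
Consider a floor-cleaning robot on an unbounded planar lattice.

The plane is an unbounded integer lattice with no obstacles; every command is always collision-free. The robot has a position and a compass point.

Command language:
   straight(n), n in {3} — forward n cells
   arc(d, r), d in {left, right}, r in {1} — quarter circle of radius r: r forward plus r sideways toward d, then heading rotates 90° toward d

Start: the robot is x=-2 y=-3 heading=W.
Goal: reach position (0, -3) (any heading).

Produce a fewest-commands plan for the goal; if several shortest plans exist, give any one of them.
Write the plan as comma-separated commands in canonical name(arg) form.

arc(right, 1), arc(right, 1), arc(right, 1), arc(left, 1)

begin: x=-2 y=-3 heading=W
1. arc(right, 1) → x=-3 y=-2 heading=N
2. arc(right, 1) → x=-2 y=-1 heading=E
3. arc(right, 1) → x=-1 y=-2 heading=S
4. arc(left, 1) → x=0 y=-3 heading=E
shorter routes all fall short; 4 is best.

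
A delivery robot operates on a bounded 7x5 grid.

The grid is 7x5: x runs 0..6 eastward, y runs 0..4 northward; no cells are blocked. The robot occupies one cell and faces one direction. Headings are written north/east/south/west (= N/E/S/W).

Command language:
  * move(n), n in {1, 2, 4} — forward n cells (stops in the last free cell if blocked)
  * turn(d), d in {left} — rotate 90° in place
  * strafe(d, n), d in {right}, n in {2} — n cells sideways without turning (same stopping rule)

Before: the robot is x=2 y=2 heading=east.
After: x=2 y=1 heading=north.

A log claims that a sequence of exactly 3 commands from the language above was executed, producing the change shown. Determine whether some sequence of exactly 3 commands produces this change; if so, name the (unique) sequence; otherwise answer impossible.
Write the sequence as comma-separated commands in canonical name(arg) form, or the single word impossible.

key: cell and facing (now N) both changed — the 3 commands mix motion and turning
t0: x=2 y=2 heading=east
t=1 strafe(right, 2) ⇒ x=2 y=0 heading=east
t=2 turn(left) ⇒ x=2 y=0 heading=north
t=3 move(1) ⇒ x=2 y=1 heading=north
no rival 3-sequence matches.

strafe(right, 2), turn(left), move(1)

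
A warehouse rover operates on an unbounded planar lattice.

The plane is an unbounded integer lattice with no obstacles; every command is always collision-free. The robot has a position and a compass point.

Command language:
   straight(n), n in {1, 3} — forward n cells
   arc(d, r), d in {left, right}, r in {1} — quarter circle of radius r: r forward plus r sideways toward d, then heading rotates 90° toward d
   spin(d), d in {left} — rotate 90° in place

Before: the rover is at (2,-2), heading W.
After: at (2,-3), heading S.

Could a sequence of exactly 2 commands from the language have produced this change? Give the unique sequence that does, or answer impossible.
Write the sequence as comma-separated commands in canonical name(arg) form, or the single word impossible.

spin(left), straight(1)

key: cell and facing (now S) both changed — the 2 commands mix motion and turning
start: at (2,-2), heading W
1. spin(left) → at (2,-2), heading S
2. straight(1) → at (2,-3), heading S
no rival 2-sequence matches.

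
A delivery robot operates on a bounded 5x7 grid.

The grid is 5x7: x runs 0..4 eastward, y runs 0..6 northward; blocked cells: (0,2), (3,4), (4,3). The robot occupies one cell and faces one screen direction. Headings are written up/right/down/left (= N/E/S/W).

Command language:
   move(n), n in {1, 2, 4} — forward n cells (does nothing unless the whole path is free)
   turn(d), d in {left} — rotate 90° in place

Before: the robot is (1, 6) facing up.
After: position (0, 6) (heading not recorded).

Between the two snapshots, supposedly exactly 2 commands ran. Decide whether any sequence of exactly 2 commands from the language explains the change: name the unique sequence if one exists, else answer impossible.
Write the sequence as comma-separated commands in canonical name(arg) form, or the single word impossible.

turn(left), move(1)

key: order matters: swapping turn(left) and move(1) lands elsewhere
initial: (1, 6) facing up
1. turn(left) → (1, 6) facing left
2. move(1) → (0, 6) facing left
all 16 alternatives checked — unique.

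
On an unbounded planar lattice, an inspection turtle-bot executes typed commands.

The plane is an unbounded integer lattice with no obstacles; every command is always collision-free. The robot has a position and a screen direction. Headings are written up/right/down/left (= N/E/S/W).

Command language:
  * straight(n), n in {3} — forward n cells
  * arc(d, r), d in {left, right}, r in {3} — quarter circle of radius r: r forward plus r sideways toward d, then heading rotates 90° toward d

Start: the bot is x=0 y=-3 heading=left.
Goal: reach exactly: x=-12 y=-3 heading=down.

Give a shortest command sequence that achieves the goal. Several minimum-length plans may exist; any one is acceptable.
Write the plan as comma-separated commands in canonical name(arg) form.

t0: x=0 y=-3 heading=left
t=1 straight(3) ⇒ x=-3 y=-3 heading=left
t=2 arc(right, 3) ⇒ x=-6 y=0 heading=up
t=3 arc(left, 3) ⇒ x=-9 y=3 heading=left
t=4 arc(left, 3) ⇒ x=-12 y=0 heading=down
t=5 straight(3) ⇒ x=-12 y=-3 heading=down
shorter routes all fall short; 5 is best.

straight(3), arc(right, 3), arc(left, 3), arc(left, 3), straight(3)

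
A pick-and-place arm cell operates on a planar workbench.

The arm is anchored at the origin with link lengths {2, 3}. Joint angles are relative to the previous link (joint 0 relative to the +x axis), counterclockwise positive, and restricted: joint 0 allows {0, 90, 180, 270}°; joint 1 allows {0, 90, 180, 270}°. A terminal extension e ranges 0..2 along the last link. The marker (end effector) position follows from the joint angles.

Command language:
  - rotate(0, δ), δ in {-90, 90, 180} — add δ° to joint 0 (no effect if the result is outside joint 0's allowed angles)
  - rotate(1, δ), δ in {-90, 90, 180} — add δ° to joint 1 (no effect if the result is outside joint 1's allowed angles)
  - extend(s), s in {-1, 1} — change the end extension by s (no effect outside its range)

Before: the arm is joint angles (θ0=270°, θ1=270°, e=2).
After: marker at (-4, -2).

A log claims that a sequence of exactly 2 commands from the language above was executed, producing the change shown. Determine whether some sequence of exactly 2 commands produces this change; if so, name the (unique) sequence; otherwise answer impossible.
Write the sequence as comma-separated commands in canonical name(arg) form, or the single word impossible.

key: order matters: swapping extend(1) and extend(-1) lands elsewhere
t0: joint angles (θ0=270°, θ1=270°, e=2)
step 1 (extend(1)): joint angles (θ0=270°, θ1=270°, e=2)
step 2 (extend(-1)): joint angles (θ0=270°, θ1=270°, e=1)
no rival 2-sequence matches.

extend(1), extend(-1)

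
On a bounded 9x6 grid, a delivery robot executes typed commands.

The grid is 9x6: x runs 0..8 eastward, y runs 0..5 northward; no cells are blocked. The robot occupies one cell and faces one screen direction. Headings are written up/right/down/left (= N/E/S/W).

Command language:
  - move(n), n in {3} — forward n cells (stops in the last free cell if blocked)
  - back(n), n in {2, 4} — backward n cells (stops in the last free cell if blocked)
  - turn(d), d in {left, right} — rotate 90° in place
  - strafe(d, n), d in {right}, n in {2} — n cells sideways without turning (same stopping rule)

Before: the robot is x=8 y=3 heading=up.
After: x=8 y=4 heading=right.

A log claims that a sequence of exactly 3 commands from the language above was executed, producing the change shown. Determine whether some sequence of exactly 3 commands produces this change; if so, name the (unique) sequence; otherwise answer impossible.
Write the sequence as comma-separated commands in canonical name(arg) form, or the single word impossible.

key: cell and facing (now E) both changed — the 3 commands mix motion and turning
initial: x=8 y=3 heading=up
t=1 back(2) ⇒ x=8 y=1 heading=up
t=2 move(3) ⇒ x=8 y=4 heading=up
t=3 turn(right) ⇒ x=8 y=4 heading=right
no other 3-command option fits: unique.

back(2), move(3), turn(right)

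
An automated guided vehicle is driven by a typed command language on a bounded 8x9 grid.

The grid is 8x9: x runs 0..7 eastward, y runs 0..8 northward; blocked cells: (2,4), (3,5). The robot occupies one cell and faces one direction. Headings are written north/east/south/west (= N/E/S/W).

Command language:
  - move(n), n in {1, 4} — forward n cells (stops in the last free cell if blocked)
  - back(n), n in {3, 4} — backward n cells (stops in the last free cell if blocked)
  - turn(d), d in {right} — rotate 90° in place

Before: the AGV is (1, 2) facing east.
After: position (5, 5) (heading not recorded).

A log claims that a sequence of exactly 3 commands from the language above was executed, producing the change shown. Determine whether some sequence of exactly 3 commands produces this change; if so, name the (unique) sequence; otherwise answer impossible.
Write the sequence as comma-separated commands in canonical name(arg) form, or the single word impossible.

move(4), turn(right), back(3)

key: running back(3) before move(4) would end elsewhere — order is forced
start: (1, 2) facing east
1. move(4) → (5, 2) facing east
2. turn(right) → (5, 2) facing south
3. back(3) → (5, 5) facing south
no rival 3-sequence matches.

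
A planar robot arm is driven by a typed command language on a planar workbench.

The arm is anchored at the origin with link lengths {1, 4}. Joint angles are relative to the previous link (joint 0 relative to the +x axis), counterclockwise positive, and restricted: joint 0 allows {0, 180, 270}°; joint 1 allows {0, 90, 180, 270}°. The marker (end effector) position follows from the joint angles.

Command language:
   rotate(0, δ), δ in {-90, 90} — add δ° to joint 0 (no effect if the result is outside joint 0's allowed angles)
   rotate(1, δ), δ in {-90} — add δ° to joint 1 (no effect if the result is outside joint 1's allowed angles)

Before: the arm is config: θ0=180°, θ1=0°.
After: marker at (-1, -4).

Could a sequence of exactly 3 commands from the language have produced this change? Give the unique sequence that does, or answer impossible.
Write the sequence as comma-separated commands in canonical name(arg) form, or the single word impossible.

rotate(1, -90), rotate(1, -90), rotate(1, -90)

start: config: θ0=180°, θ1=0°
[1] after rotate(1, -90): config: θ0=180°, θ1=270°
[2] after rotate(1, -90): config: θ0=180°, θ1=180°
[3] after rotate(1, -90): config: θ0=180°, θ1=90°
no rival 3-sequence matches.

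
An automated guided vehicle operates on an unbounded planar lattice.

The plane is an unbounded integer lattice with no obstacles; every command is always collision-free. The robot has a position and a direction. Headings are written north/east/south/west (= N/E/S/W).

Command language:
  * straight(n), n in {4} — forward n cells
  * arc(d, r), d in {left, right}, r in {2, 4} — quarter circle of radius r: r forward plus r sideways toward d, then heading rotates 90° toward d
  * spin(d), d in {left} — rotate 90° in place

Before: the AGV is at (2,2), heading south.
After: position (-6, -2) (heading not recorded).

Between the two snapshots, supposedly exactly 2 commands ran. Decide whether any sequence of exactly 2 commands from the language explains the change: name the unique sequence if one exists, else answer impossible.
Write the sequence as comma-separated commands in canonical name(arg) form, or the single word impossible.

key: running straight(4) before arc(right, 4) would end elsewhere — order is forced
from: at (2,2), heading south
t=1 arc(right, 4) ⇒ at (-2,-2), heading west
t=2 straight(4) ⇒ at (-6,-2), heading west
no other 2-command option fits: unique.

arc(right, 4), straight(4)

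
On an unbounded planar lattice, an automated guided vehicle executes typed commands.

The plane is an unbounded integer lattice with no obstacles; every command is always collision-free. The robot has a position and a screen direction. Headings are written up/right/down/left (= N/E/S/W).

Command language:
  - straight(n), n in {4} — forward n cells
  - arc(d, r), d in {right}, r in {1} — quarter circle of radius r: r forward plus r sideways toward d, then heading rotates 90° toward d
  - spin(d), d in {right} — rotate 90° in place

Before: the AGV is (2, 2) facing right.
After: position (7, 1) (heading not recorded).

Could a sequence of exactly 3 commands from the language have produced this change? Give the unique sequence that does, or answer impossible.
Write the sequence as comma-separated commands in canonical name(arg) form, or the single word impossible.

key: running spin(right) before straight(4) would end elsewhere — order is forced
t0: (2, 2) facing right
t=1 straight(4) ⇒ (6, 2) facing right
t=2 arc(right, 1) ⇒ (7, 1) facing down
t=3 spin(right) ⇒ (7, 1) facing left
all 27 alternatives checked — unique.

straight(4), arc(right, 1), spin(right)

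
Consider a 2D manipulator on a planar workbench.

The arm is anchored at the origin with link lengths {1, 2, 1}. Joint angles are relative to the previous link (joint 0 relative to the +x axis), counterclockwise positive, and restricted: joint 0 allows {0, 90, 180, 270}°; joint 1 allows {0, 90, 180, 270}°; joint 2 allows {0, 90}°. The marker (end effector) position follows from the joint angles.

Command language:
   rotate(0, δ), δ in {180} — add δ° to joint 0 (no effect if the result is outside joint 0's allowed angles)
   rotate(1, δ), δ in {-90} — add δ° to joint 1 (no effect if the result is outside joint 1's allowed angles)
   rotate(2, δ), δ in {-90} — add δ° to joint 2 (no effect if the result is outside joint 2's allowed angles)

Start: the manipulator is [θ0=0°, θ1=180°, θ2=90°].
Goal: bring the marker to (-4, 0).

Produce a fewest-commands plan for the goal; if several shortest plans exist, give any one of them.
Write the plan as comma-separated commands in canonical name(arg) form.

from: [θ0=0°, θ1=180°, θ2=90°]
t=1 rotate(1, -90) ⇒ [θ0=0°, θ1=90°, θ2=90°]
t=2 rotate(1, -90) ⇒ [θ0=0°, θ1=0°, θ2=90°]
t=3 rotate(2, -90) ⇒ [θ0=0°, θ1=0°, θ2=0°]
t=4 rotate(0, 180) ⇒ [θ0=180°, θ1=0°, θ2=0°]
nothing shorter than 4 reaches the goal.

rotate(1, -90), rotate(1, -90), rotate(2, -90), rotate(0, 180)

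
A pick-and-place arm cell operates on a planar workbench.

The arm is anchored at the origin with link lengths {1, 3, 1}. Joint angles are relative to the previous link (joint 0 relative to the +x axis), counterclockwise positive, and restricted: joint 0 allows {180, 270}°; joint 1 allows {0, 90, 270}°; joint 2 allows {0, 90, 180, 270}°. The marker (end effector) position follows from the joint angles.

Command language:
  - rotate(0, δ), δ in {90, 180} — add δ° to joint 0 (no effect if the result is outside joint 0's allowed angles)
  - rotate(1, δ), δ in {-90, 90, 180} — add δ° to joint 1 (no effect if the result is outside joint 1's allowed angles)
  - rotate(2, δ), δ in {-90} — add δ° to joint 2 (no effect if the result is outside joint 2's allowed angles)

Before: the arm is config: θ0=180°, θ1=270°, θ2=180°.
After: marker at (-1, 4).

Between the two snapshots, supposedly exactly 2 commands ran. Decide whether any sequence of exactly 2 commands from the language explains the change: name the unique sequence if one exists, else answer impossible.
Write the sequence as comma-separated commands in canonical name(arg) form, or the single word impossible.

start: config: θ0=180°, θ1=270°, θ2=180°
t=1 rotate(2, -90) ⇒ config: θ0=180°, θ1=270°, θ2=90°
t=2 rotate(2, -90) ⇒ config: θ0=180°, θ1=270°, θ2=0°
no other 2-command option fits: unique.

rotate(2, -90), rotate(2, -90)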